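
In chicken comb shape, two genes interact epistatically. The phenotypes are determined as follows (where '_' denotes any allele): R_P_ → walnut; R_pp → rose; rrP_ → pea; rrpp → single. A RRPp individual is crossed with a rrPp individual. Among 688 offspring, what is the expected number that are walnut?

Cross: RRPp × rrPp — consider each gene separately:
R gene: RR × rr → 4 Rr → 4 R_ (out of 4)
P gene: Pp × Pp → 1 PP, 2 Pp, 1 pp → 3 P_ : 1 pp (out of 4)
Genotype classes (out of 4 × 4 = 16): R_P_ = 4×3 = 12; R_pp = 4×1 = 4
Apply the phenotype rules: R_P_ (12) → walnut; R_pp (4) → rose
Phenotype counts (out of 16): 12 walnut, 4 rose
walnut: 12 out of 16 → fraction 3/4
Expected count = 3/4 × 688 = 516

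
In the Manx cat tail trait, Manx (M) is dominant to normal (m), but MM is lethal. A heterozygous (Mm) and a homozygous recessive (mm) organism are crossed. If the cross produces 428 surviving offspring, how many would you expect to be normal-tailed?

Cross: Mm × mm
Punnett square offspring (before lethality): 2 Mm, 2 mm
No MM offspring are produced in this cross.
normal-tailed: 2 out of 4 → fraction 1/2
Expected count = 1/2 × 428 = 214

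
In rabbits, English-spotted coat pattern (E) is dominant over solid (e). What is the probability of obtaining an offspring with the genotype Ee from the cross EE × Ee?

Punnett square for EE × Ee:
Offspring genotypes: 2 EE, 2 Ee
Total offspring: 4
Count with target: 2
Probability: 2/4 = 1/2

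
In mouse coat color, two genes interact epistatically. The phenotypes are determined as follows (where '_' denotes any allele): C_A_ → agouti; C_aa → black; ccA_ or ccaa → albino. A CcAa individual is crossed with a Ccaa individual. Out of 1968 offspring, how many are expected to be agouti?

Cross: CcAa × Ccaa — consider each gene separately:
C gene: Cc × Cc → 1 CC, 2 Cc, 1 cc → 3 C_ : 1 cc (out of 4)
A gene: Aa × aa → 2 Aa, 2 aa → 2 A_ : 2 aa (out of 4)
Genotype classes (out of 4 × 4 = 16): C_A_ = 3×2 = 6; C_aa = 3×2 = 6; ccA_ = 1×2 = 2; ccaa = 1×2 = 2
Apply the phenotype rules: C_A_ (6) → agouti; C_aa (6) → black; ccA_ (2) + ccaa (2) → albino
Phenotype counts (out of 16): 6 agouti, 6 black, 4 albino
agouti: 6 out of 16 → fraction 3/8
Expected count = 3/8 × 1968 = 738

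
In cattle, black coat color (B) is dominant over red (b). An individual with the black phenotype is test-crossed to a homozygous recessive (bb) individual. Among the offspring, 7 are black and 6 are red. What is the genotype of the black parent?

Test cross: ? × bb
Offspring: 7 black, 6 red — approximately 1:1.
A 1:1 ratio in a test cross indicates the unknown parent is heterozygous (Bb).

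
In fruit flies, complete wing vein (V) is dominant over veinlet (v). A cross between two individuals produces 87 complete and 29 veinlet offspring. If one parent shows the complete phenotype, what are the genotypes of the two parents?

Observed offspring: 87 complete, 29 veinlet
The observed ratio simplifies to 3:1. Veinlet (vv) offspring appear, so each parent must contribute one v allele. The parent stated to show complete carries V, so it is Vv. The other parent is then either Vv or vv: Vv × vv would give a 1:1 split, whereas Vv × Vv gives 3:1 — matching the data. So both parents are heterozygous (Vv × Vv).
Parent genotypes: Vv × Vv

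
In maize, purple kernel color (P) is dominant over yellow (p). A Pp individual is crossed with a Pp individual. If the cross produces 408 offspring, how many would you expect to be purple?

Punnett square for Pp × Pp:
Offspring genotypes: 1 PP, 2 Pp, 1 pp
purple: 3, yellow: 1
purple: 3 out of 4 → fraction 3/4
Expected count = 3/4 × 408 = 306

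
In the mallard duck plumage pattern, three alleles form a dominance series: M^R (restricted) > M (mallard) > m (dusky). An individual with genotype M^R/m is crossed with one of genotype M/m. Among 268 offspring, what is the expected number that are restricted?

Cross: M^R/m × M/m
Allele dominance: M^R > M > m
Offspring genotypes: 1 M^R/M, 1 M^R/m, 1 M/m, 1 m/m
Phenotype counts: 2 restricted, 1 mallard, 1 dusky
restricted: 2 out of 4 → fraction 1/2
Expected count = 1/2 × 268 = 134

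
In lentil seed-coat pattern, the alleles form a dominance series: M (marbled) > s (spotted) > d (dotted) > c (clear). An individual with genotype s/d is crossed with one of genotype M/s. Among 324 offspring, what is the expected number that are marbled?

Cross: s/d × M/s
Allele dominance: M > s > d > c
Offspring genotypes: 1 M/s, 1 s/s, 1 M/d, 1 s/d
Phenotype counts: 2 marbled, 2 spotted
marbled: 2 out of 4 → fraction 1/2
Expected count = 1/2 × 324 = 162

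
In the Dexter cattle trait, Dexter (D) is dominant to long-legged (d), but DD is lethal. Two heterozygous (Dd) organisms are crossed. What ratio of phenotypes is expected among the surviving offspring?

Cross: Dd × Dd
Punnett square offspring (before lethality): 1 DD, 2 Dd, 1 dd
The DD genotype is lethal (embryos die); surviving offspring: 2 Dd, 1 dd
Ratio: 2 Dexter (short-legged) : 1 long-legged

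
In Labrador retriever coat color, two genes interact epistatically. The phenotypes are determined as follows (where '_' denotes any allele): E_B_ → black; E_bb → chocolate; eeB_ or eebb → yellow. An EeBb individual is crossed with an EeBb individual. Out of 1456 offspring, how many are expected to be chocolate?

Cross: EeBb × EeBb — consider each gene separately:
E gene: Ee × Ee → 1 EE, 2 Ee, 1 ee → 3 E_ : 1 ee (out of 4)
B gene: Bb × Bb → 1 BB, 2 Bb, 1 bb → 3 B_ : 1 bb (out of 4)
Genotype classes (out of 4 × 4 = 16): E_B_ = 3×3 = 9; E_bb = 3×1 = 3; eeB_ = 1×3 = 3; eebb = 1×1 = 1
Apply the phenotype rules: E_B_ (9) → black; E_bb (3) → chocolate; eeB_ (3) + eebb (1) → yellow
Phenotype counts (out of 16): 9 black, 3 chocolate, 4 yellow
chocolate: 3 out of 16 → fraction 3/16
Expected count = 3/16 × 1456 = 273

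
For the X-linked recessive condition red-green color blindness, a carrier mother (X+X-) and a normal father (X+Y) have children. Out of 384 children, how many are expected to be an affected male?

Cross: X+X- × X+Y
Offspring: 1 X+X+, 1 X+Y, 1 X+X-, 1 X-Y
Probability of an affected male: 1/4
Expected count = 1/4 × 384 = 96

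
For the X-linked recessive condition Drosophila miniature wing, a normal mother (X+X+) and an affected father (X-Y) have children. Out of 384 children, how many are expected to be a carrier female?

Cross: X+X+ × X-Y
Offspring: 2 X+X-, 2 X+Y
Probability of a carrier female: 2/4 = 1/2
Expected count = 1/2 × 384 = 192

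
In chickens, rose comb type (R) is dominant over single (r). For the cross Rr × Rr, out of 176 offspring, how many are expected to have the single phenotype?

Punnett square for Rr × Rr:
Offspring genotypes: 1 RR, 2 Rr, 1 rr
Total offspring: 4
Count with target: 1
Probability: 1/4
Expected count = 1/4 × 176 = 44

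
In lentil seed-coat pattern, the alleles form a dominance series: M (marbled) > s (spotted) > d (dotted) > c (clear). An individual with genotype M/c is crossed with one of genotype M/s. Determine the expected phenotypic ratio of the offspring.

Cross: M/c × M/s
Allele dominance: M > s > d > c
Offspring genotypes: 1 M/M, 1 M/s, 1 M/c, 1 s/c
Phenotype counts: 3 marbled, 1 spotted
Ratio: 3 marbled : 1 spotted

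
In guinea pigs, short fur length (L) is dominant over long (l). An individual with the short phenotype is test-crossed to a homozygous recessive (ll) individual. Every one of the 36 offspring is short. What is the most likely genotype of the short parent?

Test cross: ? × ll
All offspring are short.
If the unknown parent were heterozygous (Ll), about half of 36 offspring would be long; none are. The unknown parent is most likely homozygous dominant (LL).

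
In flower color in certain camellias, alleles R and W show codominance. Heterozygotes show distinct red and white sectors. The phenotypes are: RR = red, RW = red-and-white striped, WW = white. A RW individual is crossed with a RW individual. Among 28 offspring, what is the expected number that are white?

Punnett square for RW × RW:
Offspring genotypes: 1 RR, 2 RW, 1 WW
Phenotype counts: 1 red, 2 red-and-white striped, 1 white
white: 1 out of 4 → fraction 1/4
Expected count = 1/4 × 28 = 7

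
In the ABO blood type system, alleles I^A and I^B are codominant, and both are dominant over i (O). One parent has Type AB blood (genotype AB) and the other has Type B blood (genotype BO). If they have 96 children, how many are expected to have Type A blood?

Cross: AB × BO
Possible offspring genotypes: 1 AB, 1 AO, 1 BB, 1 BO
Blood type counts: 1 Type AB, 1 Type A, 2 Type B
Probability of Type A: 1/4
Expected count = 1/4 × 96 = 24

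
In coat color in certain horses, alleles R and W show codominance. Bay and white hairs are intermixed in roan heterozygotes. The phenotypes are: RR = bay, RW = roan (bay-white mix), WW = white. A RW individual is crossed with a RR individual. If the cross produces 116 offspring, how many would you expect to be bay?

Punnett square for RW × RR:
Offspring genotypes: 2 RR, 2 RW
Phenotype counts: 2 bay, 2 roan (bay-white mix)
bay: 2 out of 4 → fraction 1/2
Expected count = 1/2 × 116 = 58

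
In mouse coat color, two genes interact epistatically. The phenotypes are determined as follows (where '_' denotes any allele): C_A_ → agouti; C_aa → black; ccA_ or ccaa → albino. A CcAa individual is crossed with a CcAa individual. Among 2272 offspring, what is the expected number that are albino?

Cross: CcAa × CcAa — consider each gene separately:
C gene: Cc × Cc → 1 CC, 2 Cc, 1 cc → 3 C_ : 1 cc (out of 4)
A gene: Aa × Aa → 1 AA, 2 Aa, 1 aa → 3 A_ : 1 aa (out of 4)
Genotype classes (out of 4 × 4 = 16): C_A_ = 3×3 = 9; C_aa = 3×1 = 3; ccA_ = 1×3 = 3; ccaa = 1×1 = 1
Apply the phenotype rules: C_A_ (9) → agouti; C_aa (3) → black; ccA_ (3) + ccaa (1) → albino
Phenotype counts (out of 16): 9 agouti, 3 black, 4 albino
albino: 4 out of 16 → fraction 1/4
Expected count = 1/4 × 2272 = 568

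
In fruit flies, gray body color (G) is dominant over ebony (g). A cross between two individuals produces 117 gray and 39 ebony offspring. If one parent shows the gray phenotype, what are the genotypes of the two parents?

Observed offspring: 117 gray, 39 ebony
The observed ratio simplifies to 3:1. Ebony (gg) offspring appear, so each parent must contribute one g allele. The parent stated to show gray carries G, so it is Gg. The other parent is then either Gg or gg: Gg × gg would give a 1:1 split, whereas Gg × Gg gives 3:1 — matching the data. So both parents are heterozygous (Gg × Gg).
Parent genotypes: Gg × Gg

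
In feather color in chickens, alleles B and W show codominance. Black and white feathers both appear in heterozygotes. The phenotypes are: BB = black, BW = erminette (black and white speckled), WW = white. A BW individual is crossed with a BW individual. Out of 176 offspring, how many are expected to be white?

Punnett square for BW × BW:
Offspring genotypes: 1 BB, 2 BW, 1 WW
Phenotype counts: 1 black, 2 erminette (black and white speckled), 1 white
white: 1 out of 4 → fraction 1/4
Expected count = 1/4 × 176 = 44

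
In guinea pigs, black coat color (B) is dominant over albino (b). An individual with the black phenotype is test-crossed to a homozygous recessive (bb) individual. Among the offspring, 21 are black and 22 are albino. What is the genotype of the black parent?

Test cross: ? × bb
Offspring: 21 black, 22 albino — approximately 1:1.
A 1:1 ratio in a test cross indicates the unknown parent is heterozygous (Bb).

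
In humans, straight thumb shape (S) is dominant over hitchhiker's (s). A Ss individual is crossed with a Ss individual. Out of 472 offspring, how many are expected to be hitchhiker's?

Punnett square for Ss × Ss:
Offspring genotypes: 1 SS, 2 Ss, 1 ss
straight: 3, hitchhiker's: 1
hitchhiker's: 1 out of 4 → fraction 1/4
Expected count = 1/4 × 472 = 118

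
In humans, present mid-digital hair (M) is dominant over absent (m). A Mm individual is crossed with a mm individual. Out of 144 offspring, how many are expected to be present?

Punnett square for Mm × mm:
Offspring genotypes: 2 Mm, 2 mm
present: 2, absent: 2
present: 2 out of 4 → fraction 1/2
Expected count = 1/2 × 144 = 72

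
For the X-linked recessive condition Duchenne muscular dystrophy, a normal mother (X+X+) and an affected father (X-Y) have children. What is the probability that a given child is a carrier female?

Cross: X+X+ × X-Y
Offspring: 2 X+X-, 2 X+Y
Probability of a carrier female: 2/4 = 1/2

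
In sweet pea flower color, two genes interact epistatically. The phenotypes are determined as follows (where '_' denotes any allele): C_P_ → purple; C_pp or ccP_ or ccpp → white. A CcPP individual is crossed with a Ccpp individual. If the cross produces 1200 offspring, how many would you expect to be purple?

Cross: CcPP × Ccpp — consider each gene separately:
C gene: Cc × Cc → 1 CC, 2 Cc, 1 cc → 3 C_ : 1 cc (out of 4)
P gene: PP × pp → 4 Pp → 4 P_ (out of 4)
Genotype classes (out of 4 × 4 = 16): C_P_ = 3×4 = 12; ccP_ = 1×4 = 4
Apply the phenotype rules: C_P_ (12) → purple; ccP_ (4) → white
Phenotype counts (out of 16): 12 purple, 4 white
purple: 12 out of 16 → fraction 3/4
Expected count = 3/4 × 1200 = 900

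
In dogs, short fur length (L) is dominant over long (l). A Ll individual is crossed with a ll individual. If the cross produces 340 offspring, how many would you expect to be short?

Punnett square for Ll × ll:
Offspring genotypes: 2 Ll, 2 ll
short: 2, long: 2
short: 2 out of 4 → fraction 1/2
Expected count = 1/2 × 340 = 170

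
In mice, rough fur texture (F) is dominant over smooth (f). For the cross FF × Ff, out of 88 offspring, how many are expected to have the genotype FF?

Punnett square for FF × Ff:
Offspring genotypes: 2 FF, 2 Ff
Total offspring: 4
Count with target: 2
Probability: 2/4 = 1/2
Expected count = 1/2 × 88 = 44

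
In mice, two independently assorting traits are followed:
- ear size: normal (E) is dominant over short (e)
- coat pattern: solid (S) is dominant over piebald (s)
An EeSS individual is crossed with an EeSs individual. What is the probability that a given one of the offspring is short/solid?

Dihybrid cross EeSS × EeSs — consider each gene separately:
ear size: Ee × Ee → 1 EE, 2 Ee, 1 ee → 3 E_ : 1 ee (out of 4)
coat pattern: SS × Ss → 2 SS, 2 Ss → 4 S_ (out of 4)
Combine (counts out of 4 × 4 = 16): normal/solid (E_S_) = 3×4 = 12; short/solid (eeS_) = 1×4 = 4
Phenotype counts (out of 16): 12 normal/solid, 4 short/solid
short/solid: 4 out of 16
Probability: 4/16 = 1/4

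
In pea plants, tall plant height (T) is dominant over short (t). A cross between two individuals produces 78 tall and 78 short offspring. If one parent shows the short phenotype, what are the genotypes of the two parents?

Observed offspring: 78 tall, 78 short
The observed ratio simplifies to 1:1. One parent shows short, so its genotype must be tt. A 1:1 offspring split requires the other parent to be heterozygous (Tt).
Parent genotypes: tt × Tt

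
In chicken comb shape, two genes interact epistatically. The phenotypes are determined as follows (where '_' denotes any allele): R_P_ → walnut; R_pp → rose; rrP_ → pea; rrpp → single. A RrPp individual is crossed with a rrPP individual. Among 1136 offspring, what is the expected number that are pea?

Cross: RrPp × rrPP — consider each gene separately:
R gene: Rr × rr → 2 Rr, 2 rr → 2 R_ : 2 rr (out of 4)
P gene: Pp × PP → 2 PP, 2 Pp → 4 P_ (out of 4)
Genotype classes (out of 4 × 4 = 16): R_P_ = 2×4 = 8; rrP_ = 2×4 = 8
Apply the phenotype rules: R_P_ (8) → walnut; rrP_ (8) → pea
Phenotype counts (out of 16): 8 walnut, 8 pea
pea: 8 out of 16 → fraction 1/2
Expected count = 1/2 × 1136 = 568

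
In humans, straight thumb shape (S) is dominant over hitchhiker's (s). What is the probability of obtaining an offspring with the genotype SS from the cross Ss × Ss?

Punnett square for Ss × Ss:
Offspring genotypes: 1 SS, 2 Ss, 1 ss
Total offspring: 4
Count with target: 1
Probability: 1/4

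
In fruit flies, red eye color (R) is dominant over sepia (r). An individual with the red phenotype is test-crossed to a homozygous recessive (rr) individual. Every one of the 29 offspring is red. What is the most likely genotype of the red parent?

Test cross: ? × rr
All offspring are red.
If the unknown parent were heterozygous (Rr), about half of 29 offspring would be sepia; none are. The unknown parent is most likely homozygous dominant (RR).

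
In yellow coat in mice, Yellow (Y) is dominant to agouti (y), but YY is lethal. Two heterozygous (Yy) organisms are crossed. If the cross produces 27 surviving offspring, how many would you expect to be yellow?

Cross: Yy × Yy
Punnett square offspring (before lethality): 1 YY, 2 Yy, 1 yy
The YY genotype is lethal (embryos die); surviving offspring: 2 Yy, 1 yy
yellow: 2 out of 3 → fraction 2/3
Expected count = 2/3 × 27 = 18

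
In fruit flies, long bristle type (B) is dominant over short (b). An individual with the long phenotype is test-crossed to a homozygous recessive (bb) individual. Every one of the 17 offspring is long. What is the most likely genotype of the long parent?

Test cross: ? × bb
All offspring are long.
If the unknown parent were heterozygous (Bb), about half of 17 offspring would be short; none are. The unknown parent is most likely homozygous dominant (BB).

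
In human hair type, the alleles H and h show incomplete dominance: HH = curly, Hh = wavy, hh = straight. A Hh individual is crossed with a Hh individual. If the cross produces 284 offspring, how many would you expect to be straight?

Punnett square for Hh × Hh:
Offspring genotypes: 1 HH, 2 Hh, 1 hh
Phenotype counts: 1 curly, 2 wavy, 1 straight
straight: 1 out of 4 → fraction 1/4
Expected count = 1/4 × 284 = 71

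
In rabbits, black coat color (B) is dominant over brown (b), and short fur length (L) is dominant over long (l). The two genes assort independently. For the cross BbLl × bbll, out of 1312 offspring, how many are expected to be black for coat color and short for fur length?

Dihybrid cross BbLl × bbll — consider each gene separately:
coat color: Bb × bb → 2 Bb, 2 bb → 2 B_ : 2 bb (out of 4)
fur length: Ll × ll → 2 Ll, 2 ll → 2 L_ : 2 ll (out of 4)
Looking for: black (B_) and short (L_)
P(black) = 2/4, P(short) = 2/4
P(both) = 2/4 × 2/4 = 4/16 = 1/4
Expected count = 1/4 × 1312 = 328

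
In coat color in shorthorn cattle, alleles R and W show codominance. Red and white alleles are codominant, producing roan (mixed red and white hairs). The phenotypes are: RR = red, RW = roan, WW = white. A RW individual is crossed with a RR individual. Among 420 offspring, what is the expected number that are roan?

Punnett square for RW × RR:
Offspring genotypes: 2 RR, 2 RW
Phenotype counts: 2 red, 2 roan
roan: 2 out of 4 → fraction 1/2
Expected count = 1/2 × 420 = 210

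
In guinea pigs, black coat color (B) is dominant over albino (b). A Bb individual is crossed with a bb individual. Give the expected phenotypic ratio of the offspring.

Punnett square for Bb × bb:
Offspring genotypes: 2 Bb, 2 bb
black: 2, albino: 2
Ratio: 1:1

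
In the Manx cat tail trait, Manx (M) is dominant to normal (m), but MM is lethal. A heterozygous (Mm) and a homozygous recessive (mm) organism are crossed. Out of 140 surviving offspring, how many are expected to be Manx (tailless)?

Cross: Mm × mm
Punnett square offspring (before lethality): 2 Mm, 2 mm
No MM offspring are produced in this cross.
Manx (tailless): 2 out of 4 → fraction 1/2
Expected count = 1/2 × 140 = 70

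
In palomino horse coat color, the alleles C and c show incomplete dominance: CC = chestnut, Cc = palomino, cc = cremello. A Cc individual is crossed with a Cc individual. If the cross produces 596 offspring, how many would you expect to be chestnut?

Punnett square for Cc × Cc:
Offspring genotypes: 1 CC, 2 Cc, 1 cc
Phenotype counts: 1 chestnut, 2 palomino, 1 cremello
chestnut: 1 out of 4 → fraction 1/4
Expected count = 1/4 × 596 = 149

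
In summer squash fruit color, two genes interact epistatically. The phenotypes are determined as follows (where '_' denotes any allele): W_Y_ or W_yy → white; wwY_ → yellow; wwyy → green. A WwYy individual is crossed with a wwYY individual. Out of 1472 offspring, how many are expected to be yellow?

Cross: WwYy × wwYY — consider each gene separately:
W gene: Ww × ww → 2 Ww, 2 ww → 2 W_ : 2 ww (out of 4)
Y gene: Yy × YY → 2 YY, 2 Yy → 4 Y_ (out of 4)
Genotype classes (out of 4 × 4 = 16): W_Y_ = 2×4 = 8; wwY_ = 2×4 = 8
Apply the phenotype rules: W_Y_ (8) → white; wwY_ (8) → yellow
Phenotype counts (out of 16): 8 white, 8 yellow
yellow: 8 out of 16 → fraction 1/2
Expected count = 1/2 × 1472 = 736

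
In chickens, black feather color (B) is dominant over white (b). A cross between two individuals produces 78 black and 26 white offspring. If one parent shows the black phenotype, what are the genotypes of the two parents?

Observed offspring: 78 black, 26 white
The observed ratio simplifies to 3:1. White (bb) offspring appear, so each parent must contribute one b allele. The parent stated to show black carries B, so it is Bb. The other parent is then either Bb or bb: Bb × bb would give a 1:1 split, whereas Bb × Bb gives 3:1 — matching the data. So both parents are heterozygous (Bb × Bb).
Parent genotypes: Bb × Bb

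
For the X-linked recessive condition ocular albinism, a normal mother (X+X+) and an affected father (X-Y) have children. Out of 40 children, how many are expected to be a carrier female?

Cross: X+X+ × X-Y
Offspring: 2 X+X-, 2 X+Y
Probability of a carrier female: 2/4 = 1/2
Expected count = 1/2 × 40 = 20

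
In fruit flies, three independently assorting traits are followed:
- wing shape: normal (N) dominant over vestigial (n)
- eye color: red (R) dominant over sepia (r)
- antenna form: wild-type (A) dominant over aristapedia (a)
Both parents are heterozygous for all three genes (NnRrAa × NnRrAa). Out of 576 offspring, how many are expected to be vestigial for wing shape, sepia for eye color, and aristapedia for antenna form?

Trihybrid cross: NnRrAa × NnRrAa
Each trait segregates independently with a 3:1 phenotypic ratio, so each gene contributes 3/4 (dominant) or 1/4 (recessive).
Target: vestigial (wing shape), sepia (eye color), aristapedia (antenna form)
Probability = product of independent per-trait probabilities
= 1/4 × 1/4 × 1/4 = 1/64
Expected count = 1/64 × 576 = 9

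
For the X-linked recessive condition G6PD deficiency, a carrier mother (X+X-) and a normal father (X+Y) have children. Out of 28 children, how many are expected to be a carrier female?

Cross: X+X- × X+Y
Offspring: 1 X+X+, 1 X+Y, 1 X+X-, 1 X-Y
Probability of a carrier female: 1/4
Expected count = 1/4 × 28 = 7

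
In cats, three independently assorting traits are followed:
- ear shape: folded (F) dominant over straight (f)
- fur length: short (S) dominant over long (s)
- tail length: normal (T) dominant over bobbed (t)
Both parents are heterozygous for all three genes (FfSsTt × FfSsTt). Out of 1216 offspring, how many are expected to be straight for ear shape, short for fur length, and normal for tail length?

Trihybrid cross: FfSsTt × FfSsTt
Each trait segregates independently with a 3:1 phenotypic ratio, so each gene contributes 3/4 (dominant) or 1/4 (recessive).
Target: straight (ear shape), short (fur length), normal (tail length)
Probability = product of independent per-trait probabilities
= 1/4 × 3/4 × 3/4 = 9/64
Expected count = 9/64 × 1216 = 171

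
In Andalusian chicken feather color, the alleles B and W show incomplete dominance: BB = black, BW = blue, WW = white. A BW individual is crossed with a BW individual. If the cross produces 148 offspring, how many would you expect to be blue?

Punnett square for BW × BW:
Offspring genotypes: 1 BB, 2 BW, 1 WW
Phenotype counts: 1 black, 2 blue, 1 white
blue: 2 out of 4 → fraction 1/2
Expected count = 1/2 × 148 = 74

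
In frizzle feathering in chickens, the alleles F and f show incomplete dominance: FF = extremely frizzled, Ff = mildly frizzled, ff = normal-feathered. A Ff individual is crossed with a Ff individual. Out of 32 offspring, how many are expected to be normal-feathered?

Punnett square for Ff × Ff:
Offspring genotypes: 1 FF, 2 Ff, 1 ff
Phenotype counts: 1 extremely frizzled, 2 mildly frizzled, 1 normal-feathered
normal-feathered: 1 out of 4 → fraction 1/4
Expected count = 1/4 × 32 = 8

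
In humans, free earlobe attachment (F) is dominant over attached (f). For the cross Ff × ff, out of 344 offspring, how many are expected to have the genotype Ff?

Punnett square for Ff × ff:
Offspring genotypes: 2 Ff, 2 ff
Total offspring: 4
Count with target: 2
Probability: 2/4 = 1/2
Expected count = 1/2 × 344 = 172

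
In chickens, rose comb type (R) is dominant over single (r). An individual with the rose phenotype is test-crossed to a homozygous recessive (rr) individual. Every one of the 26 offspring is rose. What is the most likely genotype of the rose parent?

Test cross: ? × rr
All offspring are rose.
If the unknown parent were heterozygous (Rr), about half of 26 offspring would be single; none are. The unknown parent is most likely homozygous dominant (RR).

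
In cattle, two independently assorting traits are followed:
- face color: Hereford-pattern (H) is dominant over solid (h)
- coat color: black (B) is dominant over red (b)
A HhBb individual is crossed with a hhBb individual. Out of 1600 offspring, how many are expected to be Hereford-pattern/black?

Dihybrid cross HhBb × hhBb — consider each gene separately:
face color: Hh × hh → 2 Hh, 2 hh → 2 H_ : 2 hh (out of 4)
coat color: Bb × Bb → 1 BB, 2 Bb, 1 bb → 3 B_ : 1 bb (out of 4)
Combine (counts out of 4 × 4 = 16): Hereford-pattern/black (H_B_) = 2×3 = 6; Hereford-pattern/red (H_bb) = 2×1 = 2; solid/black (hhB_) = 2×3 = 6; solid/red (hhbb) = 2×1 = 2
Phenotype counts (out of 16): 6 Hereford-pattern/black, 2 Hereford-pattern/red, 6 solid/black, 2 solid/red
Hereford-pattern/black: 6 out of 16 → fraction 3/8
Expected count = 3/8 × 1600 = 600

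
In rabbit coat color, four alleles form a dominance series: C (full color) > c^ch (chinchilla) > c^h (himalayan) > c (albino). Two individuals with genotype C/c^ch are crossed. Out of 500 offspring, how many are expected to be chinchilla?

Cross: C/c^ch × C/c^ch
Allele dominance: C > c^ch > c^h > c
Offspring genotypes: 1 C/C, 2 C/c^ch, 1 c^ch/c^ch
Phenotype counts: 3 full color, 1 chinchilla
chinchilla: 1 out of 4 → fraction 1/4
Expected count = 1/4 × 500 = 125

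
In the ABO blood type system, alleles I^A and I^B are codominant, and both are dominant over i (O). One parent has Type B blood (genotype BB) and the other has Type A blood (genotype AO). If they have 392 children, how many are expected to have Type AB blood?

Cross: BB × AO
Possible offspring genotypes: 2 AB, 2 BO
Blood type counts: 2 Type AB, 2 Type B
Probability of Type AB: 2/4 = 1/2
Expected count = 1/2 × 392 = 196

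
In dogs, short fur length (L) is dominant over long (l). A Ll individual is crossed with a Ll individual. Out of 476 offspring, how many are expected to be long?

Punnett square for Ll × Ll:
Offspring genotypes: 1 LL, 2 Ll, 1 ll
short: 3, long: 1
long: 1 out of 4 → fraction 1/4
Expected count = 1/4 × 476 = 119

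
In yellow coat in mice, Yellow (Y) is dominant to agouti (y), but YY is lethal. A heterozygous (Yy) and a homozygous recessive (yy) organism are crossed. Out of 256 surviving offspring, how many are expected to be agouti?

Cross: Yy × yy
Punnett square offspring (before lethality): 2 Yy, 2 yy
No YY offspring are produced in this cross.
agouti: 2 out of 4 → fraction 1/2
Expected count = 1/2 × 256 = 128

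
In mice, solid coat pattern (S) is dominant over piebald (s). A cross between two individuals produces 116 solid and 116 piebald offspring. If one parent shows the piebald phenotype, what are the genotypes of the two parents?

Observed offspring: 116 solid, 116 piebald
The observed ratio simplifies to 1:1. One parent shows piebald, so its genotype must be ss. A 1:1 offspring split requires the other parent to be heterozygous (Ss).
Parent genotypes: ss × Ss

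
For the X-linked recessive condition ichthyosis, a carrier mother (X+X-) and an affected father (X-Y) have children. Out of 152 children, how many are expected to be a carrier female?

Cross: X+X- × X-Y
Offspring: 1 X+X-, 1 X+Y, 1 X-X-, 1 X-Y
Probability of a carrier female: 1/4
Expected count = 1/4 × 152 = 38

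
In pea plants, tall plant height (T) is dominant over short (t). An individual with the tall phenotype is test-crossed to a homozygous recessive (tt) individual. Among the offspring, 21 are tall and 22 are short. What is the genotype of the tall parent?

Test cross: ? × tt
Offspring: 21 tall, 22 short — approximately 1:1.
A 1:1 ratio in a test cross indicates the unknown parent is heterozygous (Tt).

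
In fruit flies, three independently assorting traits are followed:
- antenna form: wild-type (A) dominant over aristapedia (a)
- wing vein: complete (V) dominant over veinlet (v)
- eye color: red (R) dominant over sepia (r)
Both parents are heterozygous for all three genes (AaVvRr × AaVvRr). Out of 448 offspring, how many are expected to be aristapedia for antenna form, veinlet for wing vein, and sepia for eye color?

Trihybrid cross: AaVvRr × AaVvRr
Each trait segregates independently with a 3:1 phenotypic ratio, so each gene contributes 3/4 (dominant) or 1/4 (recessive).
Target: aristapedia (antenna form), veinlet (wing vein), sepia (eye color)
Probability = product of independent per-trait probabilities
= 1/4 × 1/4 × 1/4 = 1/64
Expected count = 1/64 × 448 = 7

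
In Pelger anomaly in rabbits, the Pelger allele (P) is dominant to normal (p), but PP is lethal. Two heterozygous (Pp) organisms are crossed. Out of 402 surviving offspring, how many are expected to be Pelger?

Cross: Pp × Pp
Punnett square offspring (before lethality): 1 PP, 2 Pp, 1 pp
The PP genotype is lethal (embryos die); surviving offspring: 2 Pp, 1 pp
Pelger: 2 out of 3 → fraction 2/3
Expected count = 2/3 × 402 = 268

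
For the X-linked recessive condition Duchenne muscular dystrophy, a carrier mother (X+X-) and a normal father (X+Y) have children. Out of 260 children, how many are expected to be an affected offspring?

Cross: X+X- × X+Y
Offspring: 1 X+X+, 1 X+Y, 1 X+X-, 1 X-Y
Probability of an affected offspring: 1/4
Expected count = 1/4 × 260 = 65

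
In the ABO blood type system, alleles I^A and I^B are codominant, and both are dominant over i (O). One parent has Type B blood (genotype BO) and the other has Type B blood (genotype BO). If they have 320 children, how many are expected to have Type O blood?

Cross: BO × BO
Possible offspring genotypes: 1 BB, 2 BO, 1 OO
Blood type counts: 3 Type B, 1 Type O
Probability of Type O: 1/4
Expected count = 1/4 × 320 = 80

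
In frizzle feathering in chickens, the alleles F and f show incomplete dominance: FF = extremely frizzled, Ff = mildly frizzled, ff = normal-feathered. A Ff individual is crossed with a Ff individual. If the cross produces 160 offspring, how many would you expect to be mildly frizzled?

Punnett square for Ff × Ff:
Offspring genotypes: 1 FF, 2 Ff, 1 ff
Phenotype counts: 1 extremely frizzled, 2 mildly frizzled, 1 normal-feathered
mildly frizzled: 2 out of 4 → fraction 1/2
Expected count = 1/2 × 160 = 80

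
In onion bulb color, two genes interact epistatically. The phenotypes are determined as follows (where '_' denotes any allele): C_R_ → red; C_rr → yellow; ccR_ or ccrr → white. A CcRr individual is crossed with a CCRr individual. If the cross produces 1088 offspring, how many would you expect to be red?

Cross: CcRr × CCRr — consider each gene separately:
C gene: Cc × CC → 2 CC, 2 Cc → 4 C_ (out of 4)
R gene: Rr × Rr → 1 RR, 2 Rr, 1 rr → 3 R_ : 1 rr (out of 4)
Genotype classes (out of 4 × 4 = 16): C_R_ = 4×3 = 12; C_rr = 4×1 = 4
Apply the phenotype rules: C_R_ (12) → red; C_rr (4) → yellow
Phenotype counts (out of 16): 12 red, 4 yellow
red: 12 out of 16 → fraction 3/4
Expected count = 3/4 × 1088 = 816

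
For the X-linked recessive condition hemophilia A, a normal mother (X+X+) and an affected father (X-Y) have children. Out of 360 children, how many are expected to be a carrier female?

Cross: X+X+ × X-Y
Offspring: 2 X+X-, 2 X+Y
Probability of a carrier female: 2/4 = 1/2
Expected count = 1/2 × 360 = 180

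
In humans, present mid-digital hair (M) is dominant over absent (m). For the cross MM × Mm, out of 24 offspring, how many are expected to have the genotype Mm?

Punnett square for MM × Mm:
Offspring genotypes: 2 MM, 2 Mm
Total offspring: 4
Count with target: 2
Probability: 2/4 = 1/2
Expected count = 1/2 × 24 = 12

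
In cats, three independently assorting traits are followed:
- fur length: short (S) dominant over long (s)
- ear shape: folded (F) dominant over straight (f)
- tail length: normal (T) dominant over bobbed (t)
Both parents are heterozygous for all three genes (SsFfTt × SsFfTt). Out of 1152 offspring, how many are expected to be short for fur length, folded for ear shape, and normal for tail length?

Trihybrid cross: SsFfTt × SsFfTt
Each trait segregates independently with a 3:1 phenotypic ratio, so each gene contributes 3/4 (dominant) or 1/4 (recessive).
Target: short (fur length), folded (ear shape), normal (tail length)
Probability = product of independent per-trait probabilities
= 3/4 × 3/4 × 3/4 = 27/64
Expected count = 27/64 × 1152 = 486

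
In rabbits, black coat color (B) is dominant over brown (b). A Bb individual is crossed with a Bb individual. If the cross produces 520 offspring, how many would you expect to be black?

Punnett square for Bb × Bb:
Offspring genotypes: 1 BB, 2 Bb, 1 bb
black: 3, brown: 1
black: 3 out of 4 → fraction 3/4
Expected count = 3/4 × 520 = 390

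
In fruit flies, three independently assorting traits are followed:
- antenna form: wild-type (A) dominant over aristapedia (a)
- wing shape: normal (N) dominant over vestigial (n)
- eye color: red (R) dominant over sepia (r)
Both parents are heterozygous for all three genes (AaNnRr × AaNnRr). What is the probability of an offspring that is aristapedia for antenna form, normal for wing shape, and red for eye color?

Trihybrid cross: AaNnRr × AaNnRr
Each trait segregates independently with a 3:1 phenotypic ratio, so each gene contributes 3/4 (dominant) or 1/4 (recessive).
Target: aristapedia (antenna form), normal (wing shape), red (eye color)
Probability = product of independent per-trait probabilities
= 1/4 × 3/4 × 3/4 = 9/64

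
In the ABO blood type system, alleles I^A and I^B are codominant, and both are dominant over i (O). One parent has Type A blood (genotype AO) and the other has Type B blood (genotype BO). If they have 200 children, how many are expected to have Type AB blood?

Cross: AO × BO
Possible offspring genotypes: 1 AB, 1 AO, 1 BO, 1 OO
Blood type counts: 1 Type AB, 1 Type A, 1 Type B, 1 Type O
Probability of Type AB: 1/4
Expected count = 1/4 × 200 = 50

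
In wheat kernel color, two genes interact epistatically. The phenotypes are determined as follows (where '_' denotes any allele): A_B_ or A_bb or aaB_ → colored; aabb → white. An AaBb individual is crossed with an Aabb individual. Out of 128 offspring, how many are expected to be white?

Cross: AaBb × Aabb — consider each gene separately:
A gene: Aa × Aa → 1 AA, 2 Aa, 1 aa → 3 A_ : 1 aa (out of 4)
B gene: Bb × bb → 2 Bb, 2 bb → 2 B_ : 2 bb (out of 4)
Genotype classes (out of 4 × 4 = 16): A_B_ = 3×2 = 6; A_bb = 3×2 = 6; aaB_ = 1×2 = 2; aabb = 1×2 = 2
Apply the phenotype rules: A_B_ (6) + A_bb (6) + aaB_ (2) → colored; aabb (2) → white
Phenotype counts (out of 16): 14 colored, 2 white
white: 2 out of 16 → fraction 1/8
Expected count = 1/8 × 128 = 16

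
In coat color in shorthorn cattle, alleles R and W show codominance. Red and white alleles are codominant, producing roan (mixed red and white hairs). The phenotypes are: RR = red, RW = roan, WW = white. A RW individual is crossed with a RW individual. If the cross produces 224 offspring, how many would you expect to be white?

Punnett square for RW × RW:
Offspring genotypes: 1 RR, 2 RW, 1 WW
Phenotype counts: 1 red, 2 roan, 1 white
white: 1 out of 4 → fraction 1/4
Expected count = 1/4 × 224 = 56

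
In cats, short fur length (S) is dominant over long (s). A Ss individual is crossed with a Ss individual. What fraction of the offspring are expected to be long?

Punnett square for Ss × Ss:
Offspring genotypes: 1 SS, 2 Ss, 1 ss
short: 3, long: 1
long: 1 out of 4
Probability: 1/4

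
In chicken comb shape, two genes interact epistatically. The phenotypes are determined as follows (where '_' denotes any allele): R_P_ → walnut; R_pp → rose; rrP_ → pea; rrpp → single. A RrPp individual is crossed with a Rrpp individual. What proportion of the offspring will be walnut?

Cross: RrPp × Rrpp — consider each gene separately:
R gene: Rr × Rr → 1 RR, 2 Rr, 1 rr → 3 R_ : 1 rr (out of 4)
P gene: Pp × pp → 2 Pp, 2 pp → 2 P_ : 2 pp (out of 4)
Genotype classes (out of 4 × 4 = 16): R_P_ = 3×2 = 6; R_pp = 3×2 = 6; rrP_ = 1×2 = 2; rrpp = 1×2 = 2
Apply the phenotype rules: R_P_ (6) → walnut; R_pp (6) → rose; rrP_ (2) → pea; rrpp (2) → single
Phenotype counts (out of 16): 6 walnut, 6 rose, 2 pea, 2 single
walnut: 6 out of 16
Probability: 6/16 = 3/8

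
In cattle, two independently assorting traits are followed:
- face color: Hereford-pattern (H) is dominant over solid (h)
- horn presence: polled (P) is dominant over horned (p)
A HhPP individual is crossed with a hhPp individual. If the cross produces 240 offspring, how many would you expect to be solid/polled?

Dihybrid cross HhPP × hhPp — consider each gene separately:
face color: Hh × hh → 2 Hh, 2 hh → 2 H_ : 2 hh (out of 4)
horn presence: PP × Pp → 2 PP, 2 Pp → 4 P_ (out of 4)
Combine (counts out of 4 × 4 = 16): Hereford-pattern/polled (H_P_) = 2×4 = 8; solid/polled (hhP_) = 2×4 = 8
Phenotype counts (out of 16): 8 Hereford-pattern/polled, 8 solid/polled
solid/polled: 8 out of 16 → fraction 1/2
Expected count = 1/2 × 240 = 120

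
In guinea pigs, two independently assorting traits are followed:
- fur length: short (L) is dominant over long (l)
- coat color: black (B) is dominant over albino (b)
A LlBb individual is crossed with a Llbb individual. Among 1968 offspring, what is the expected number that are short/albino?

Dihybrid cross LlBb × Llbb — consider each gene separately:
fur length: Ll × Ll → 1 LL, 2 Ll, 1 ll → 3 L_ : 1 ll (out of 4)
coat color: Bb × bb → 2 Bb, 2 bb → 2 B_ : 2 bb (out of 4)
Combine (counts out of 4 × 4 = 16): short/black (L_B_) = 3×2 = 6; short/albino (L_bb) = 3×2 = 6; long/black (llB_) = 1×2 = 2; long/albino (llbb) = 1×2 = 2
Phenotype counts (out of 16): 6 short/black, 6 short/albino, 2 long/black, 2 long/albino
short/albino: 6 out of 16 → fraction 3/8
Expected count = 3/8 × 1968 = 738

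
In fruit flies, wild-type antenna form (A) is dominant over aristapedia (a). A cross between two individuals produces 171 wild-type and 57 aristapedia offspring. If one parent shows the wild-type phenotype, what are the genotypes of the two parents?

Observed offspring: 171 wild-type, 57 aristapedia
The observed ratio simplifies to 3:1. Aristapedia (aa) offspring appear, so each parent must contribute one a allele. The parent stated to show wild-type carries A, so it is Aa. The other parent is then either Aa or aa: Aa × aa would give a 1:1 split, whereas Aa × Aa gives 3:1 — matching the data. So both parents are heterozygous (Aa × Aa).
Parent genotypes: Aa × Aa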